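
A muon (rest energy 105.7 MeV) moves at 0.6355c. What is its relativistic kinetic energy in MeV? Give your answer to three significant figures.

31.2 MeV

γ = 1/√(1 − β²) = 1/√(1 − 0.40386025) = 1/√0.59613975 = 1/0.772101 = 1.29517.
Kinetic energy: K = (γ − 1)mc² = (1.29517 − 1) × 105.7 MeV = 0.29517 × 105.7 = 31.2 MeV.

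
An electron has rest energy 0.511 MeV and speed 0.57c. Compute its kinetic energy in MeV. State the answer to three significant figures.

0.111 MeV

Lorentz factor: γ = (1 − 0.3249)^(−1/2) = 1.21707.
Kinetic energy: K = (γ − 1)mc² = (1.21707 − 1) × 0.511 MeV = 0.21707 × 0.511 = 0.111 MeV.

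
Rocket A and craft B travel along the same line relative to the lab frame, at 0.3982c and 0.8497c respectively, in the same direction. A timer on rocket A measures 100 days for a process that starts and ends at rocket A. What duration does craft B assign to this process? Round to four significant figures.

Transform rocket A's velocity into craft B's frame: (0.3982 − 0.8497)/(1 − 0.3982·0.8497) = −0.4515/0.66164946, so the relative speed is 0.68239c.
γ for this relative speed: γ = 1/√(1 − 0.465656) = 1.368.
Rocket A's interval is proper; time dilation gives Δt_B = γΔτ = 1.368 × 100 days = 136.8 days.

136.8 days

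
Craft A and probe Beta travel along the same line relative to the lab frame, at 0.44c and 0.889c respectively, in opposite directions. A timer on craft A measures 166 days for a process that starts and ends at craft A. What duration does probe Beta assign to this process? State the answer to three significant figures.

The velocity of craft A relative to probe Beta is (0.44 + 0.889)c / (1 + 0.44×0.889) = 0.95532c; relative speed 0.95532c.
γ for this relative speed: γ = 1/√(1 − 0.912636) = 3.3832.
The clock on craft A records proper time, so probe Beta measures Δt = γΔτ = 3.3832 × 166 = 562 days.

562 days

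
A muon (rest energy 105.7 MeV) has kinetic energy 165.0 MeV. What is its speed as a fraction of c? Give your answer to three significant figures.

0.921c

γ = 1 + K/(mc²) = 1 + 165.0/105.7 = 2.561.
β = √(1 − 1/γ²) = √(1 − 0.152469) = √0.847531 = 0.921.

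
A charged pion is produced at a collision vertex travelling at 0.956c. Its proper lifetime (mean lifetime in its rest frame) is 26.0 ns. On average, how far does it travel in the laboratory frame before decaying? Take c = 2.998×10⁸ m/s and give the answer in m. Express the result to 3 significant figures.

With β = 0.956, γ = 1/√(1 − 0.956²) = 1/√0.086064 = 3.4087.
Lab-frame lifetime: Δt = γτ = 3.4087 × 26.0 ns = 88.626 ns.
Distance: d = vΔt = 0.956 × 2.998×10⁸ m/s × 8.8626×10^-8 s = 25.4 m.

25.4 m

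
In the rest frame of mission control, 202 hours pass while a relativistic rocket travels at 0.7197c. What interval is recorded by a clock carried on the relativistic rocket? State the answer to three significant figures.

γ = 1/√(1 − β²) = 1/√(1 − 0.51796809) = 1/√0.48203191 = 1/0.694285 = 1.4403.
The moving clock records proper time: Δτ = Δt/γ = 202/1.4403 = 140 hours.

140 hours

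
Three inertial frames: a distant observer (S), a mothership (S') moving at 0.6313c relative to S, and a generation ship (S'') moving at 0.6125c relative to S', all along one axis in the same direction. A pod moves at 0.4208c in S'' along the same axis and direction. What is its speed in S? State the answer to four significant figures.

Compose velocities in two stages. Stage 1 (into S'): u₁ = (0.4208+0.6125)/(1+0.4208×0.6125) = 0.82155.
Stage 2 (into S): u = (0.82155+0.6313)/(1+0.82155×0.6313) = 0.95668, so the speed is 0.9567c.

0.9567c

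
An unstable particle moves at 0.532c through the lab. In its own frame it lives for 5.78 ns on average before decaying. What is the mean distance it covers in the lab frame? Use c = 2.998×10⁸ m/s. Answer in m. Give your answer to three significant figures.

With β = 0.532, γ = 1/√(1 − 0.532²) = 1/√0.716976 = 1.181.
Lab-frame lifetime: Δt = γτ = 1.181 × 5.78 ns = 6.8262 ns.
Distance: d = vΔt = 0.532 × 2.998×10⁸ m/s × 6.8262×10^-9 s = 1.09 m.

1.09 m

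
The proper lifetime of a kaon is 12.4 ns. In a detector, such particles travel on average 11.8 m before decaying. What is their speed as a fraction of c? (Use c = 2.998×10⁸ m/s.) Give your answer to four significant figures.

Lab distance = (lab lifetime)·v = γτ·βc, so βγ = d/(cτ) = 11.80/(2.998×10⁸ × 1.240×10^-8) = 3.1742.
With βγ = 3.1742: γ² = 1 + (βγ)² = 11.0755, and β = (βγ)/γ = 3.1742/3.32799 = 0.9538.

0.9538c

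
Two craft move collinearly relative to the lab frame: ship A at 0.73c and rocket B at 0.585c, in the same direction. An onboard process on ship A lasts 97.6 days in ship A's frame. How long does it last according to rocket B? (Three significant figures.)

101 days

Speed of ship A in rocket B's frame: u = (v_A − v_B)/(1 − v_A v_B/c²) = (0.73 − 0.585)/(1 − 0.73×0.585) = 0.145/0.57295 = 0.25308; |u| = 0.25308c.
At |u| = 0.25308c, γ = (1 − 0.0640495)^(−1/2) = 1.0337.
Ship A's interval is proper; time dilation gives Δt_B = γΔτ = 1.0337 × 97.6 days = 101 days.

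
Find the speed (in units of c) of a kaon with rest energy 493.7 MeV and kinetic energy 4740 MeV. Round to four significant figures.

γ = 1 + K/(mc²) = 1 + 4740/493.7 = 10.601.
β = √(1 − 1/γ²) = √(1 − 0.00889829) = √0.99110171 = 0.9955.

0.9955c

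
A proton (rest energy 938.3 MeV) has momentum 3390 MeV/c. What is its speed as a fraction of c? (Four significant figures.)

0.9638c

pc/(mc²) = 3390/938.3 = 3.6129 = βγ = β/√(1−β²).
So β² = x²/(1 + x²) with x = 3.6129: x² = 13.053, β² = 13.053/14.053 = 0.928841, β = 0.9638.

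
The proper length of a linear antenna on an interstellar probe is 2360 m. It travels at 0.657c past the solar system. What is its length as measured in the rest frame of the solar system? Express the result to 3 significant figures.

β² = 0.431649, so γ = 1/√0.568351 = 1.3265.
Length contraction: L = L₀/γ = 2360/1.3265 = 1780 m.

1780 m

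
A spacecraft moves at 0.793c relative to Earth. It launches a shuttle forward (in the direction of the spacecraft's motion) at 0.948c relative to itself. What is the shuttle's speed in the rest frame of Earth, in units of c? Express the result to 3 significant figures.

Relativistic velocity addition: u = (u' + v)/(1 + u'v/c²), with u' = 0.948c and v = 0.793c.
Numerator: 0.948 + 0.793 = 1.741. Denominator: 1 + (0.948)(0.793) = 1.751764.
u = 1.741/1.751764 = 0.99386, so the speed is 0.994c.

0.994c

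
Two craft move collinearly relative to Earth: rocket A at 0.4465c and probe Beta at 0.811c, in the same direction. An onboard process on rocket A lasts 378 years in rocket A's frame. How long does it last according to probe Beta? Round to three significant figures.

461 years

The velocity of rocket A relative to probe Beta is (0.4465 − 0.811)c / (1 − 0.4465×0.811) = −0.57142c; relative speed 0.57142c.
γ for this relative speed: γ = 1/√(1 − 0.326521) = 1.2185.
The clock on rocket A records proper time, so probe Beta measures Δt = γΔτ = 1.2185 × 378 = 461 years.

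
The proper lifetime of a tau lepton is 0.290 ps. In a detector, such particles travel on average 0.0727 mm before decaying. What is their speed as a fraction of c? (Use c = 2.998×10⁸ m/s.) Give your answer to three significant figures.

0.641c

Let x = d/(cτ) = 7.270×10^-5 m / (2.998×10⁸ m/s × 2.900×10^-13 s) = 0.83619. Since d = βγcτ, x = βγ = β/√(1−β²).
Solving: β² = x²/(1+x²) = 0.699214/1.699214 = 0.411493, so β = 0.641.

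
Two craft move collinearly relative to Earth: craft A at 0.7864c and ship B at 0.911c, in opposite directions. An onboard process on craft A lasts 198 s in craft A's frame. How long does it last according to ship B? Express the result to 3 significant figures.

1330 s

The velocity of craft A relative to ship B is (0.7864 + 0.911)c / (1 + 0.7864×0.911) = 0.98892c; relative speed 0.98892c.
At |u| = 0.98892c, γ = (1 − 0.977963)^(−1/2) = 6.7363.
The clock on craft A records proper time, so ship B measures Δt = γΔτ = 6.7363 × 198 = 1330 s.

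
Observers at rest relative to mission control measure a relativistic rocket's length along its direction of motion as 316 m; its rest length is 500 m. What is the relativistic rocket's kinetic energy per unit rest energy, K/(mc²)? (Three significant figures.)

γ = L₀/L = 500/316 = 1.58228.
K/(mc²) = γ − 1 = 1.58228 − 1 = 0.582.

0.582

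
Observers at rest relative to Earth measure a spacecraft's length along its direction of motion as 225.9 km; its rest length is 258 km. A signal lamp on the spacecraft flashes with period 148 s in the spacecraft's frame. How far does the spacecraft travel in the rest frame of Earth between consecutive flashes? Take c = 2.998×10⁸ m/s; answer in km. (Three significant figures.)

Length contraction gives γ = L₀/L = 258/225.9 = 1.1421.
β = √(1 − 1/γ²) = 0.48307. Lab-frame period = γτ = 1.1421×148 s = 169.03 s. Distance = βc × γτ = 0.48307 × 2.998×10⁸ m/s × 169.03 s = 2.4480×10^10 m = 2.45×10^7 km.

2.45×10^7 km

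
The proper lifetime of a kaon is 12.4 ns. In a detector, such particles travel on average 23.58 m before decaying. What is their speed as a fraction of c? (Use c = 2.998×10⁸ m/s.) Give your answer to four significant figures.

0.9878c

Lab distance = (lab lifetime)·v = γτ·βc, so βγ = d/(cτ) = 23.58/(2.998×10⁸ × 1.240×10^-8) = 6.3429.
With βγ = 6.3429: γ² = 1 + (βγ)² = 41.2324, and β = (βγ)/γ = 6.3429/6.42125 = 0.9878.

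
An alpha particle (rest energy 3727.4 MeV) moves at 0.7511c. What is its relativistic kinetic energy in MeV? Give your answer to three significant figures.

1920 MeV

γ = 1/√(1 − β²) = 1/√(1 − 0.56415121) = 1/√0.43584879 = 1/0.660188 = 1.51472.
Kinetic energy: K = (γ − 1)mc² = (1.51472 − 1) × 3727.4 MeV = 0.51472 × 3727.4 = 1920 MeV.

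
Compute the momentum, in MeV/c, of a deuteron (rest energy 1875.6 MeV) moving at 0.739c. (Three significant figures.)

2060 MeV/c

Lorentz factor: γ = (1 − 0.546121)^(−1/2) = 1.4843.
Momentum: p = γβ·mc = 1.4843 × 0.739 × 1875.6 MeV/c = 2060 MeV/c.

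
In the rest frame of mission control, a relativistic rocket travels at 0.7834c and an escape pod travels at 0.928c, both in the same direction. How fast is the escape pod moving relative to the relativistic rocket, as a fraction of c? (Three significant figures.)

0.530c

Transform to the relativistic rocket's frame: u' = (u − v)/(1 − uv/c²).
u' = (0.928 − 0.7834)/(1 − 0.928×0.7834) = 0.1446/0.2730048 = 0.52966.
Speed in the relativistic rocket's frame: 0.530c (in the same direction).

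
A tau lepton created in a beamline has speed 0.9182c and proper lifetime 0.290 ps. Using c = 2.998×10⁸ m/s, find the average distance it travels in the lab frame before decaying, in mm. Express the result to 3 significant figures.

With β = 0.9182, γ = 1/√(1 − 0.9182²) = 1/√0.15690876 = 2.5245.
Lab-frame lifetime: Δt = γτ = 2.5245 × 0.290 ps = 0.73211 ps.
Distance: d = vΔt = 0.9182 × 2.998×10⁸ m/s × 7.3211×10^-13 s = 2.02×10^-4 m = 0.202 mm.

0.202 mm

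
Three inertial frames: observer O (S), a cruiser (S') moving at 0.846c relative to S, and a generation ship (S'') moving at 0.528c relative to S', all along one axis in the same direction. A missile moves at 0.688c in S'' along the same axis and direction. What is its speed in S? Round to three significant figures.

0.991c

Apply u = (u'+v)/(1+u'v) twice. Missile in the cruiser frame: (0.688+0.528)/(1+0.688·0.528) = 1.216/1.363264 = 0.89198c.
That velocity, transformed to the rest frame of observer O: (0.89198+0.846)/(1+0.89198·0.846) = 1.73798/1.75461508 = 0.99052c.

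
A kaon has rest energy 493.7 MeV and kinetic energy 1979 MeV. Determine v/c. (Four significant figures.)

K = (γ−1)mc², so γ = 1 + 1979/493.7 = 5.0085.
Then v/c = √(1 − γ⁻²) = √(1 − 0.0398643) = √0.9601357 = 0.9799.

0.9799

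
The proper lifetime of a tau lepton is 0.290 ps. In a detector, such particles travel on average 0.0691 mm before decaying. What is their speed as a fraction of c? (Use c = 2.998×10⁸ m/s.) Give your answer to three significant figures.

0.622c

d = βγcτ ⇒ βγ = d/(cτ) = 6.910×10^-5 m / (8.6942×10^-5 m) = 0.79478.
β = (βγ)/√(1+(βγ)²) = 0.79478/√1.631675 = 0.622.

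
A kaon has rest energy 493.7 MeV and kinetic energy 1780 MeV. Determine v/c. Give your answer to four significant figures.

γ = 1 + K/(mc²) = 1 + 1780/493.7 = 4.6054.
β = √(1 − 1/γ²) = √(1 − 0.0471482) = √0.9528518 = 0.9761.

0.9761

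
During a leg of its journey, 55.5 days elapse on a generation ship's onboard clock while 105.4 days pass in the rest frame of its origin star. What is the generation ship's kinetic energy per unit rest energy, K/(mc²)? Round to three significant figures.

γ = Δt/Δτ = 105.4/55.5 = 1.8991.
Since K = (γ−1)mc², K/(mc²) = 1.8991 − 1 = 0.899.

0.899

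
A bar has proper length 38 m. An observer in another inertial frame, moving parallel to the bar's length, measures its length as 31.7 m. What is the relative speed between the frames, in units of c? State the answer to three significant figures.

Length contraction gives γ = L₀/L = 38/31.7 = 1.1987.
β = √(1 − 1/γ²) = √0.304048 = 0.551.

0.551c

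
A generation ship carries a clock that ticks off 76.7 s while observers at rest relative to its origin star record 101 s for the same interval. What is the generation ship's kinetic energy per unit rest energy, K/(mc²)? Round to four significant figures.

0.3168

From Δt = γΔτ: γ = 101/76.7 = 1.31682.
Since K = (γ−1)mc², K/(mc²) = 1.31682 − 1 = 0.3168.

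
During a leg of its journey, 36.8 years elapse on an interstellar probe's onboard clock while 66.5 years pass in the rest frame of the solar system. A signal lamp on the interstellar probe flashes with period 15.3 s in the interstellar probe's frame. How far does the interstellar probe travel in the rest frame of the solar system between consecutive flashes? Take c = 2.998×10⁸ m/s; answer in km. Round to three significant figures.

γ = Δt/Δτ = 66.5/36.8 = 1.80707.
β = √(1 − 1/γ²) = 0.83293. Lab-frame period = γτ = 1.80707×15.3 s = 27.648 s. Distance = βc × γτ = 0.83293 × 2.998×10⁸ m/s × 27.648 s = 6.9040×10^9 m = 6.90×10^6 km.

6.90×10^6 km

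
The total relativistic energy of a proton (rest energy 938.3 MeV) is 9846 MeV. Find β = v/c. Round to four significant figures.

γ = E/(mc²) = 9846/938.3 = 10.493.
β = √(1 − 1/γ²) = √(1 − 0.0090824) = √0.9909176 = 0.9954.

0.9954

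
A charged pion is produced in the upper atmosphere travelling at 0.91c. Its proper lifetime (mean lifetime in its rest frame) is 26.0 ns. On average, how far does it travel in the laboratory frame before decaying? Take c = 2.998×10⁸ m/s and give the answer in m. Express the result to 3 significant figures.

17.1 m

γ = 1/√(1 − β²) = 1/√(1 − 0.8281) = 1/√0.1719 = 1/0.414608 = 2.4119.
Lab-frame lifetime: Δt = γτ = 2.4119 × 26.0 ns = 62.709 ns.
Distance: d = vΔt = 0.91 × 2.998×10⁸ m/s × 6.2709×10^-8 s = 17.1 m.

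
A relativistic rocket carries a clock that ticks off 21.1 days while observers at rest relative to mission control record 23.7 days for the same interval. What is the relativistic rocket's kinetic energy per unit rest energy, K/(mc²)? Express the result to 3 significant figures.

The time-dilation ratio gives γ = 23.7/21.1 = 1.12322.
K/(mc²) = γ − 1 = 1.12322 − 1 = 0.123.

0.123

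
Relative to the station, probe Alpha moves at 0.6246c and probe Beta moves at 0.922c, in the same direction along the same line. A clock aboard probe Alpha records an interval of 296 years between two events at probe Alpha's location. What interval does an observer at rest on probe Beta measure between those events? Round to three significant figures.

Transform probe Alpha's velocity into probe Beta's frame: (0.6246 − 0.922)/(1 − 0.6246·0.922) = −0.2974/0.4241188, so the relative speed is 0.70122c.
γ for this relative speed: γ = 1/√(1 − 0.491709) = 1.4026.
Probe Alpha's interval is proper; time dilation gives Δt_B = γΔτ = 1.4026 × 296 years = 415 years.

415 years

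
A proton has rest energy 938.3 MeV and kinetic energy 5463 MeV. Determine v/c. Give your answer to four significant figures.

0.9892

K = (γ−1)mc², so γ = 1 + 5463/938.3 = 6.8222.
Then v/c = √(1 − γ⁻²) = √(1 − 0.0214858) = √0.9785142 = 0.9892.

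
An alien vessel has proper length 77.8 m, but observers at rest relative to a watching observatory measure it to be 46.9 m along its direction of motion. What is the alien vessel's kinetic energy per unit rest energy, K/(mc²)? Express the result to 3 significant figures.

From L = L₀/γ: γ = 77.8/46.9 = 1.65885.
Since K = (γ−1)mc², K/(mc²) = 1.65885 − 1 = 0.659.

0.659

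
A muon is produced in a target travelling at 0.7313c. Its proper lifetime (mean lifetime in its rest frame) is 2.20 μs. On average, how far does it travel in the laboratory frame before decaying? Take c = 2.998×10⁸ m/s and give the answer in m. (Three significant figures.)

707 m

γ = 1/√(1 − β²) = 1/√(1 − 0.53479969) = 1/√0.46520031 = 1/0.682056 = 1.4662.
Lab-frame lifetime: Δt = γτ = 1.4662 × 2.20 μs = 3.2256 μs.
Distance: d = vΔt = 0.7313 × 2.998×10⁸ m/s × 3.2256×10^-6 s = 707 m.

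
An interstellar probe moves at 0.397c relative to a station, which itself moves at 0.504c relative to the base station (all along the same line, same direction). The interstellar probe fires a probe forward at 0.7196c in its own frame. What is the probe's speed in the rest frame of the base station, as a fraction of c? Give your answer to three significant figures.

0.955c

Compose velocities in two stages. Stage 1 (into S'): u₁ = (0.7196+0.397)/(1+0.7196×0.397) = 0.86849.
Stage 2 (into S): u = (0.86849+0.504)/(1+0.86849×0.504) = 0.95463, so the speed is 0.955c.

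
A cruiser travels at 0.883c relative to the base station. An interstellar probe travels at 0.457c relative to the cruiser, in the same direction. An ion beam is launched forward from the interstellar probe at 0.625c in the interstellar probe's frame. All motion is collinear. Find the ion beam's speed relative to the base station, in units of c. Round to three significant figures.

0.989c

Apply u = (u'+v)/(1+u'v) twice. Ion beam in the cruiser frame: (0.625+0.457)/(1+0.625·0.457) = 1.082/1.285625 = 0.84161c.
That velocity, transformed to the rest frame of the base station: (0.84161+0.883)/(1+0.84161·0.883) = 1.72461/1.74314163 = 0.98937c.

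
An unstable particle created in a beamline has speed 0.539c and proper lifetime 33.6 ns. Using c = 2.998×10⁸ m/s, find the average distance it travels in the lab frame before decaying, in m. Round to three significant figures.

6.45 m

With β = 0.539, γ = 1/√(1 − 0.539²) = 1/√0.709479 = 1.1872.
Lab-frame lifetime: Δt = γτ = 1.1872 × 33.6 ns = 39.89 ns.
Distance: d = vΔt = 0.539 × 2.998×10⁸ m/s × 3.9890×10^-8 s = 6.45 m.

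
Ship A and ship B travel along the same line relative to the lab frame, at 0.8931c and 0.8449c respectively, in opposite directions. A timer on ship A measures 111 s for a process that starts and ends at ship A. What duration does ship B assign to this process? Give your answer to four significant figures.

The velocity of ship A relative to ship B is (0.8931 + 0.8449)c / (1 + 0.8931×0.8449) = 0.99055c; relative speed 0.99055c.
γ for this relative speed: γ = 1/√(1 − 0.981189) = 7.2911.
Ship A's interval is proper; time dilation gives Δt_B = γΔτ = 7.2911 × 111 s = 809.3 s.

809.3 s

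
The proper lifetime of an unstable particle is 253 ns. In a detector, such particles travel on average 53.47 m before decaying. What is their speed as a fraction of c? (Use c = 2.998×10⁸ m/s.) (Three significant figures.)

0.576c

d = βγcτ ⇒ βγ = d/(cτ) = 53.47 m / (75.8494 m) = 0.70495.
β = (βγ)/√(1+(βγ)²) = 0.70495/√1.496955 = 0.576.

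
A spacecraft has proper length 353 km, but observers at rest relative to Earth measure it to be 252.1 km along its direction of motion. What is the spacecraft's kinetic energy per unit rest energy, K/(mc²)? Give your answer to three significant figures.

0.400

From L = L₀/γ: γ = 353/252.1 = 1.40024.
Since K = (γ−1)mc², K/(mc²) = 1.40024 − 1 = 0.400.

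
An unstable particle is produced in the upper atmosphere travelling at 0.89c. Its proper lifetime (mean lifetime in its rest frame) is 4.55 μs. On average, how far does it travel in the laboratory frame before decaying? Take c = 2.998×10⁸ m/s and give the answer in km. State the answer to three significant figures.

With β = 0.89, γ = 1/√(1 − 0.89²) = 1/√0.2079 = 2.1932.
Lab-frame lifetime: Δt = γτ = 2.1932 × 4.55 μs = 9.9791 μs.
Distance: d = vΔt = 0.89 × 2.998×10⁸ m/s × 9.9791×10^-6 s = 2660 m = 2.66 km.

2.66 km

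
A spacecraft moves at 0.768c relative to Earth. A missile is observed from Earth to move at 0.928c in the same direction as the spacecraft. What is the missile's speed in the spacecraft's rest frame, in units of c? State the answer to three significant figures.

Transform to the spacecraft's frame: u' = (u − v)/(1 − uv/c²).
u' = (0.928 − 0.768)/(1 − 0.928×0.768) = 0.16/0.287296 = 0.55692.
Speed in the spacecraft's frame: 0.557c (in the same direction).

0.557c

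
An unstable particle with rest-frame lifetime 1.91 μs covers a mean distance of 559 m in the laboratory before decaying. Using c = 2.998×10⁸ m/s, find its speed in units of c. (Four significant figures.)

d = βγcτ ⇒ βγ = d/(cτ) = 559.0 m / (572.618 m) = 0.97622.
β = (βγ)/√(1+(βγ)²) = 0.97622/√1.953005 = 0.6985.

0.6985c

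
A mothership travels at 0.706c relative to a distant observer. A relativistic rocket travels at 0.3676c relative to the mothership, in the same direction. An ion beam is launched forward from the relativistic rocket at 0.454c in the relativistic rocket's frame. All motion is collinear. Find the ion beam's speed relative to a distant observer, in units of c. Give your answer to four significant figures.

Apply u = (u'+v)/(1+u'v) twice. Ion beam in the mothership frame: (0.454+0.3676)/(1+0.454·0.3676) = 0.8216/1.1668904 = 0.70409c.
That velocity, transformed to the rest frame of a distant observer: (0.70409+0.706)/(1+0.70409·0.706) = 1.41009/1.49708754 = 0.94189c.

0.9419c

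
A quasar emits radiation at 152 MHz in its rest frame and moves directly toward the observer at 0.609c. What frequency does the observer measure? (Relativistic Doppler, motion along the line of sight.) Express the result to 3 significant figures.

Relativistic Doppler (source moving toward): f_obs = f_src · √((1+β)/(1−β)).
With β = 0.609: factor = √(1.609/0.391) = 2.0286.
f_obs = 152 × 2.0286 = 308 MHz.

308 MHz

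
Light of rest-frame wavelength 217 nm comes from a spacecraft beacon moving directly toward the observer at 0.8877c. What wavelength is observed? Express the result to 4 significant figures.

52.93 nm

Relativistic Doppler for wavelength: λ_obs = λ_src · √((1−β)/(1+β)).
With β = 0.8877: factor = √(0.1123/1.8877) = 0.24391.
λ_obs = 217 × 0.24391 = 52.93 nm.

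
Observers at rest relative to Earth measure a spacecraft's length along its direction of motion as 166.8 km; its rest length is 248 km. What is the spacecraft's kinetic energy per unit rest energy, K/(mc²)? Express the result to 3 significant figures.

γ = L₀/L = 248/166.8 = 1.48681.
Since K = (γ−1)mc², K/(mc²) = 1.48681 − 1 = 0.487.

0.487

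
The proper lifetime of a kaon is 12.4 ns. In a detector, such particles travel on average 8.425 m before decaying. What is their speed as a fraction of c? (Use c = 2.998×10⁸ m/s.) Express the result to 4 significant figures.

Lab distance = (lab lifetime)·v = γτ·βc, so βγ = d/(cτ) = 8.425/(2.998×10⁸ × 1.240×10^-8) = 2.2663.
With βγ = 2.2663: γ² = 1 + (βγ)² = 6.13612, and β = (βγ)/γ = 2.2663/2.47712 = 0.9149.

0.9149c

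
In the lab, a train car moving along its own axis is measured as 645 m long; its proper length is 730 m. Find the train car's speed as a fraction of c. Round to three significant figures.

0.468c

Length contraction gives γ = L₀/L = 730/645 = 1.1318.
β = √(1 − 1/γ²) = √0.219342 = 0.468.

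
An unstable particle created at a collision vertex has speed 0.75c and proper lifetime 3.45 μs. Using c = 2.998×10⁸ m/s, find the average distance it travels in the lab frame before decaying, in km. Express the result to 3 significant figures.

Lorentz factor: γ = (1 − 0.5625)^(−1/2) = 1.5119.
Lab-frame lifetime: Δt = γτ = 1.5119 × 3.45 μs = 5.2161 μs.
Distance: d = vΔt = 0.75 × 2.998×10⁸ m/s × 5.2161×10^-6 s = 1170 m = 1.17 km.

1.17 km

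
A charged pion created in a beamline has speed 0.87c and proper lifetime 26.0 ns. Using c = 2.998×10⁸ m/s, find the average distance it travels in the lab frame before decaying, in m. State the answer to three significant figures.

13.8 m

Lorentz factor: γ = (1 − 0.7569)^(−1/2) = 2.0282.
Lab-frame lifetime: Δt = γτ = 2.0282 × 26.0 ns = 52.733 ns.
Distance: d = vΔt = 0.87 × 2.998×10⁸ m/s × 5.2733×10^-8 s = 13.8 m.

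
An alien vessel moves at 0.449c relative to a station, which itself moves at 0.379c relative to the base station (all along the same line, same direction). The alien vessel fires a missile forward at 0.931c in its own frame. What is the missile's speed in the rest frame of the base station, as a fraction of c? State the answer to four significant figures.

0.9878c

Compose velocities in two stages. Stage 1 (into S'): u₁ = (0.931+0.449)/(1+0.931×0.449) = 0.97319.
Stage 2 (into S): u = (0.97319+0.379)/(1+0.97319×0.379) = 0.98784, so the speed is 0.9878c.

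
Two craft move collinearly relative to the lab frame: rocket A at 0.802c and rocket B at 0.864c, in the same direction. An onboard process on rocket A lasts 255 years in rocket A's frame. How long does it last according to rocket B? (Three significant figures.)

260 years

Transform rocket A's velocity into rocket B's frame: (0.802 − 0.864)/(1 − 0.802·0.864) = −0.062/0.307072, so the relative speed is 0.20191c.
γ for this relative speed: γ = 1/√(1 − 0.0407676) = 1.021.
Rocket A's interval is proper; time dilation gives Δt_B = γΔτ = 1.021 × 255 years = 260 years.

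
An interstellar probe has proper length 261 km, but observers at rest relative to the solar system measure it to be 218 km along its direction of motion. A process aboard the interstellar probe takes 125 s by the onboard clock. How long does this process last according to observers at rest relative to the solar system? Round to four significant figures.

149.7 s

From L = L₀/γ: γ = 261/218 = 1.19725.
The same γ dilates the second interval: 1.19725 × 125 s = 149.7 s.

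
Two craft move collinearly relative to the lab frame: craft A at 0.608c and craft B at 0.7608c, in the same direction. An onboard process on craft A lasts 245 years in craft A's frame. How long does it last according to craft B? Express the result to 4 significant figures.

Transform craft A's velocity into craft B's frame: (0.608 − 0.7608)/(1 − 0.608·0.7608) = −0.1528/0.5374336, so the relative speed is 0.28431c.
γ for this relative speed: γ = 1/√(1 − 0.0808322) = 1.043.
Craft A's interval is proper; time dilation gives Δt_B = γΔτ = 1.043 × 245 years = 255.5 years.

255.5 years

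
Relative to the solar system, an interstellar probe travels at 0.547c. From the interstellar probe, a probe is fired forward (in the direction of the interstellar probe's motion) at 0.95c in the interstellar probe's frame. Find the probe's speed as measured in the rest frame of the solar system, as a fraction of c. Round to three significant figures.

Relativistic velocity addition: u = (u' + v)/(1 + u'v/c²), with u' = 0.95c and v = 0.547c.
Numerator: 0.95 + 0.547 = 1.497. Denominator: 1 + (0.95)(0.547) = 1.51965.
u = 1.497/1.51965 = 0.9851, so the speed is 0.985c.

0.985c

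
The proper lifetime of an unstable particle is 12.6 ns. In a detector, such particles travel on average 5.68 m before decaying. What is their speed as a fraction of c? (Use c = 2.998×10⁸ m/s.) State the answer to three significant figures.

d = βγcτ ⇒ βγ = d/(cτ) = 5.680 m / (3.77748 m) = 1.5036.
β = (βγ)/√(1+(βγ)²) = 1.5036/√3.26081 = 0.833.

0.833c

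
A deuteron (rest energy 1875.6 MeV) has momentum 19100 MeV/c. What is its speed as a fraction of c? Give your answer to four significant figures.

βγ = pc/(mc²) = 19100/1875.6 = 10.183.
Since γ² = 1 + (βγ)² = 104.693, γ = √104.693 = 10.232, and β = (βγ)/γ = 10.183/10.232 = 0.9952.

0.9952c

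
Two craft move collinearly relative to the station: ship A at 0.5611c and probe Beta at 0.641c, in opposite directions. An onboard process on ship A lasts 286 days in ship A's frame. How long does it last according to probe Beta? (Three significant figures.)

Speed of ship A in probe Beta's frame: u = (v_A + v_B)/(1 + v_A v_B/c²) = (0.5611 + 0.641)/(1 + 0.5611×0.641) = 1.2021/1.3596651 = 0.88411; |u| = 0.88411c.
γ for this relative speed: γ = 1/√(1 − 0.78165) = 2.14.
The clock on ship A records proper time, so probe Beta measures Δt = γΔτ = 2.14 × 286 = 612 days.

612 days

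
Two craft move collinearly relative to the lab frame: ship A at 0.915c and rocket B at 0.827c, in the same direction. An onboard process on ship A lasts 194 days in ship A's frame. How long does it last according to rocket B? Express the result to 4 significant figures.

208.1 days

Transform ship A's velocity into rocket B's frame: (0.915 − 0.827)/(1 − 0.915·0.827) = 0.088/0.243295, so the relative speed is 0.3617c.
At |u| = 0.3617c, γ = (1 − 0.130827)^(−1/2) = 1.0726.
Ship A's interval is proper; time dilation gives Δt_B = γΔτ = 1.0726 × 194 days = 208.1 days.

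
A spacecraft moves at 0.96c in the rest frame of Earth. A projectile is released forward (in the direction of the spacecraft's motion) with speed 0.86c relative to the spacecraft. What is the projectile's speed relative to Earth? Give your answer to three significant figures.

Relativistic velocity addition: u = (u' + v)/(1 + u'v/c²), with u' = 0.86c and v = 0.96c.
Numerator: 0.86 + 0.96 = 1.82. Denominator: 1 + (0.86)(0.96) = 1.8256.
u = 1.82/1.8256 = 0.99693, so the speed is 0.997c.

0.997c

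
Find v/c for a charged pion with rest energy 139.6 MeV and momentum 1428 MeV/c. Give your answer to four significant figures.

βγ = pc/(mc²) = 1428/139.6 = 10.229.
Since γ² = 1 + (βγ)² = 105.632, γ = √105.632 = 10.2777, and β = (βγ)/γ = 10.229/10.2777 = 0.9953.

0.9953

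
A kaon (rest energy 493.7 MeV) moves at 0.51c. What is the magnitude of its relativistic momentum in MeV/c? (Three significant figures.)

Lorentz factor: γ = (1 − 0.2601)^(−1/2) = 1.1626.
Momentum: p = γβ·mc = 1.1626 × 0.51 × 493.7 MeV/c = 293 MeV/c.

293 MeV/c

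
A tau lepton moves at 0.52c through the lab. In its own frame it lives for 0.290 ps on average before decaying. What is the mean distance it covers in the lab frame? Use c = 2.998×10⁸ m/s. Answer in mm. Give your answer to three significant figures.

0.0529 mm

γ = 1/√(1 − β²) = 1/√(1 − 0.2704) = 1/√0.7296 = 1/0.854166 = 1.1707.
Lab-frame lifetime: Δt = γτ = 1.1707 × 0.290 ps = 0.3395 ps.
Distance: d = vΔt = 0.52 × 2.998×10⁸ m/s × 3.3950×10^-13 s = 5.29×10^-5 m = 0.0529 mm.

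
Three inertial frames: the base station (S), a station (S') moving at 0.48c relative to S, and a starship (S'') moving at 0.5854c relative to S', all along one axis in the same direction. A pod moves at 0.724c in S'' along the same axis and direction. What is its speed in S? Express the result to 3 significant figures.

0.971c

First combine the pod and starship (S''→S'): u₁ = (0.724 + 0.5854)/(1 + 0.724×0.5854) = 1.3094/1.4238296 = 0.91963.
Then combine with the station (S'→S): u = (0.91963 + 0.48)/(1 + 0.91963×0.48) = 1.39963/1.4414224 = 0.97101.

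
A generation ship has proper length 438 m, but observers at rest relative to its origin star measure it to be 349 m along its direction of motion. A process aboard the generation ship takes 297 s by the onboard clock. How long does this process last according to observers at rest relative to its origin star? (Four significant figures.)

372.7 s

γ = L₀/L = 438/349 = 1.25501.
Δt = γΔτ = 1.25501 × 297 = 372.7 s.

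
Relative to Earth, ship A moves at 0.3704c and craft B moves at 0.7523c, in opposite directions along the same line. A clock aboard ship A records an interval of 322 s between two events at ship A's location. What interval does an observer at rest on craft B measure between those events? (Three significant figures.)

673 s

The velocity of ship A relative to craft B is (0.3704 + 0.7523)c / (1 + 0.3704×0.7523) = 0.87803c; relative speed 0.87803c.
At |u| = 0.87803c, γ = (1 − 0.770937)^(−1/2) = 2.0894.
The clock on ship A records proper time, so craft B measures Δt = γΔτ = 2.0894 × 322 = 673 s.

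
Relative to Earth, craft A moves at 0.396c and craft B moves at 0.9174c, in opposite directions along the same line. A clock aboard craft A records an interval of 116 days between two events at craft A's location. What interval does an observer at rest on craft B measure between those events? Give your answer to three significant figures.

433 days

Transform craft A's velocity into craft B's frame: (0.396 + 0.9174)/(1 + 0.396·0.9174) = 1.3134/1.3632904, so the relative speed is 0.9634c.
γ for this relative speed: γ = 1/√(1 − 0.92814) = 3.7304.
The clock on craft A records proper time, so craft B measures Δt = γΔτ = 3.7304 × 116 = 433 days.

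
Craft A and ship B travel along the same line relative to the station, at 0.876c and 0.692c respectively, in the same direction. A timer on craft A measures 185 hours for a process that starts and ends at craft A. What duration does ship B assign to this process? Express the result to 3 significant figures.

209 hours

The velocity of craft A relative to ship B is (0.876 − 0.692)c / (1 − 0.876×0.692) = 0.46723c; relative speed 0.46723c.
At |u| = 0.46723c, γ = (1 − 0.218304)^(−1/2) = 1.131.
Craft A's interval is proper; time dilation gives Δt_B = γΔτ = 1.131 × 185 hours = 209 hours.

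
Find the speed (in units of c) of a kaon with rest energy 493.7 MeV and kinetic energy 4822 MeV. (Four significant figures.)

0.9957c

γ = 1 + K/(mc²) = 1 + 4822/493.7 = 10.767.
β = √(1 − 1/γ²) = √(1 − 0.00862602) = √0.99137398 = 0.9957.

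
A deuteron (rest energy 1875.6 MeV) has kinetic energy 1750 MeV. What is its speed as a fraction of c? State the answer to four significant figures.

0.8558c

K = (γ−1)mc², so γ = 1 + 1750/1875.6 = 1.933.
Then v/c = √(1 − γ⁻²) = √(1 − 0.267631) = √0.732369 = 0.8558.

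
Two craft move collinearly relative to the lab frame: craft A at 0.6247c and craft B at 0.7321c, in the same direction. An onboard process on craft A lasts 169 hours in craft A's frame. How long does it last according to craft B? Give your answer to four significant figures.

Speed of craft A in craft B's frame: u = (v_A − v_B)/(1 − v_A v_B/c²) = (0.6247 − 0.7321)/(1 − 0.6247×0.7321) = −0.1074/0.54265713 = −0.19792; |u| = 0.19792c.
γ for this relative speed: γ = 1/√(1 − 0.0391723) = 1.0202.
The clock on craft A records proper time, so craft B measures Δt = γΔτ = 1.0202 × 169 = 172.4 hours.

172.4 hours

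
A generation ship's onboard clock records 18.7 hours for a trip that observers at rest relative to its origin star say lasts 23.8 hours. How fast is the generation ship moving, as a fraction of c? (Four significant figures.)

γ = Δt/Δτ = 23.8/18.7 = 1.2727.
β = √(1 − 1/γ²) = √(1 − 0.617373) = √0.382627 = 0.6186.

0.6186c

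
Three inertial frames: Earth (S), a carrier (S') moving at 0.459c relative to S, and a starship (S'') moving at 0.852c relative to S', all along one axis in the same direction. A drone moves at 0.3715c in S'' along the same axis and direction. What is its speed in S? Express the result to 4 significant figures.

0.9732c

Apply u = (u'+v)/(1+u'v) twice. Drone in the carrier frame: (0.3715+0.852)/(1+0.3715·0.852) = 1.2235/1.316518 = 0.92935c.
That velocity, transformed to the rest frame of Earth: (0.92935+0.459)/(1+0.92935·0.459) = 1.38835/1.42657165 = 0.97321c.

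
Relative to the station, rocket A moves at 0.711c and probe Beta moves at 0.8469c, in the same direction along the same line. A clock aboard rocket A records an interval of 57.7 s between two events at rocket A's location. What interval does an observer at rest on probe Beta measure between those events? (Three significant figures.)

Speed of rocket A in probe Beta's frame: u = (v_A − v_B)/(1 − v_A v_B/c²) = (0.711 − 0.8469)/(1 − 0.711×0.8469) = −0.1359/0.3978541 = −0.34158; |u| = 0.34158c.
At |u| = 0.34158c, γ = (1 − 0.116677)^(−1/2) = 1.064.
The clock on rocket A records proper time, so probe Beta measures Δt = γΔτ = 1.064 × 57.7 = 61.4 s.

61.4 s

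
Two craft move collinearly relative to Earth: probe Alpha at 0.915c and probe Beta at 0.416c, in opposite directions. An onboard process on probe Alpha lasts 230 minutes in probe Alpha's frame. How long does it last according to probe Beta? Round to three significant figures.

866 minutes

Speed of probe Alpha in probe Beta's frame: u = (v_A + v_B)/(1 + v_A v_B/c²) = (0.915 + 0.416)/(1 + 0.915×0.416) = 1.331/1.38064 = 0.96405; |u| = 0.96405c.
γ for this relative speed: γ = 1/√(1 − 0.929392) = 3.7633.
The clock on probe Alpha records proper time, so probe Beta measures Δt = γΔτ = 3.7633 × 230 = 866 minutes.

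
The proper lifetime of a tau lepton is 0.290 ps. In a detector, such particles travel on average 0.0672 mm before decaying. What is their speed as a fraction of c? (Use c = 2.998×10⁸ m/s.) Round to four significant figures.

0.6115c

Let x = d/(cτ) = 6.720×10^-5 m / (2.998×10⁸ m/s × 2.900×10^-13 s) = 0.77293. Since d = βγcτ, x = βγ = β/√(1−β²).
Solving: β² = x²/(1+x²) = 0.597421/1.597421 = 0.373991, so β = 0.6115.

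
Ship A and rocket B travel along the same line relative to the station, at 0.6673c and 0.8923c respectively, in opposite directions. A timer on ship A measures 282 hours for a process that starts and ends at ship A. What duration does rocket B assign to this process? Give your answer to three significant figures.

1340 hours

Speed of ship A in rocket B's frame: u = (v_A + v_B)/(1 + v_A v_B/c²) = (0.6673 + 0.8923)/(1 + 0.6673×0.8923) = 1.5596/1.59543179 = 0.97754; |u| = 0.97754c.
At |u| = 0.97754c, γ = (1 − 0.955584)^(−1/2) = 4.7449.
The clock on ship A records proper time, so rocket B measures Δt = γΔτ = 4.7449 × 282 = 1340 hours.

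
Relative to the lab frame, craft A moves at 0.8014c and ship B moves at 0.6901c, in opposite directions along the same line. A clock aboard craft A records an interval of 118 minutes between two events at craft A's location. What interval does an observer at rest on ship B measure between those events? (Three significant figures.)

423 minutes

Transform craft A's velocity into ship B's frame: (0.8014 + 0.6901)/(1 + 0.8014·0.6901) = 1.4915/1.55304614, so the relative speed is 0.96037c.
γ for this relative speed: γ = 1/√(1 − 0.922311) = 3.5877.
The clock on craft A records proper time, so ship B measures Δt = γΔτ = 3.5877 × 118 = 423 minutes.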